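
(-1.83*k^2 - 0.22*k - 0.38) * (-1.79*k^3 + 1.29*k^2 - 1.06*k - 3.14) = 3.2757*k^5 - 1.9669*k^4 + 2.3362*k^3 + 5.4892*k^2 + 1.0936*k + 1.1932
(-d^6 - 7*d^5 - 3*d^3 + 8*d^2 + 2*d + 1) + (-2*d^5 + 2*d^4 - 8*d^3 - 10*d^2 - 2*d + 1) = -d^6 - 9*d^5 + 2*d^4 - 11*d^3 - 2*d^2 + 2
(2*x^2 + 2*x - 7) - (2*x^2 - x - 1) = 3*x - 6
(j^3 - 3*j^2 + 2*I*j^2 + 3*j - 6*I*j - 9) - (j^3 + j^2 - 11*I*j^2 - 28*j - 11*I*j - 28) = -4*j^2 + 13*I*j^2 + 31*j + 5*I*j + 19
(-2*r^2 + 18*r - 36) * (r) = -2*r^3 + 18*r^2 - 36*r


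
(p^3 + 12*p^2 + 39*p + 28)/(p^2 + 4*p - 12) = (p^3 + 12*p^2 + 39*p + 28)/(p^2 + 4*p - 12)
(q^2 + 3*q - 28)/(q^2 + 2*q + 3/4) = 4*(q^2 + 3*q - 28)/(4*q^2 + 8*q + 3)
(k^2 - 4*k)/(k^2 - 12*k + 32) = k/(k - 8)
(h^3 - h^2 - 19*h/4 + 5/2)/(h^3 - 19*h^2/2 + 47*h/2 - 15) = (h^2 + 3*h/2 - 1)/(h^2 - 7*h + 6)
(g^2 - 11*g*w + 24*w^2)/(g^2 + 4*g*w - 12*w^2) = (g^2 - 11*g*w + 24*w^2)/(g^2 + 4*g*w - 12*w^2)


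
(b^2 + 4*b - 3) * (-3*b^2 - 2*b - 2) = -3*b^4 - 14*b^3 - b^2 - 2*b + 6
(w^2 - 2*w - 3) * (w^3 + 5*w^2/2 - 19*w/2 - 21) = w^5 + w^4/2 - 35*w^3/2 - 19*w^2/2 + 141*w/2 + 63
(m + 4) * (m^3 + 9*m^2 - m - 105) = m^4 + 13*m^3 + 35*m^2 - 109*m - 420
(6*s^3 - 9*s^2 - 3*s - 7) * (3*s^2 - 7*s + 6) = 18*s^5 - 69*s^4 + 90*s^3 - 54*s^2 + 31*s - 42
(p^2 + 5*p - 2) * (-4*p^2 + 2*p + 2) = -4*p^4 - 18*p^3 + 20*p^2 + 6*p - 4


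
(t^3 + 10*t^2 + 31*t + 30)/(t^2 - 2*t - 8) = (t^2 + 8*t + 15)/(t - 4)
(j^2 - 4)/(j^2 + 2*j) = (j - 2)/j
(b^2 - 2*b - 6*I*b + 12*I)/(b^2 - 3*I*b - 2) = (-b^2 + 2*b + 6*I*b - 12*I)/(-b^2 + 3*I*b + 2)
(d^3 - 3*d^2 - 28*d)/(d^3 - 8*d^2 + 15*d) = (d^2 - 3*d - 28)/(d^2 - 8*d + 15)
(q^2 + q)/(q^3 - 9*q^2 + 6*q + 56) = q*(q + 1)/(q^3 - 9*q^2 + 6*q + 56)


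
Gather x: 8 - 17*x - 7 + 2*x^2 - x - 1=2*x^2 - 18*x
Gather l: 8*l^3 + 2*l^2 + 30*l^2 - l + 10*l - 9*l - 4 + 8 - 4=8*l^3 + 32*l^2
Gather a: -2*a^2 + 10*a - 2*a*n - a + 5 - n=-2*a^2 + a*(9 - 2*n) - n + 5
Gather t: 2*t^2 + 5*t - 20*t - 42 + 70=2*t^2 - 15*t + 28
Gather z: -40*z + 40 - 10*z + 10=50 - 50*z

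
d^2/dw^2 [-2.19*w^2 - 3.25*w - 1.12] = -4.38000000000000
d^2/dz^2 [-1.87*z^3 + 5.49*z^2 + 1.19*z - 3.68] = 10.98 - 11.22*z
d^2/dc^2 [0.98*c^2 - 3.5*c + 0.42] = 1.96000000000000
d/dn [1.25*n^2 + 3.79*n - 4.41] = 2.5*n + 3.79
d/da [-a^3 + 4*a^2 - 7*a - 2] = -3*a^2 + 8*a - 7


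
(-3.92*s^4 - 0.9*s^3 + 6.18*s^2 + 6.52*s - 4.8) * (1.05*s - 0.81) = -4.116*s^5 + 2.2302*s^4 + 7.218*s^3 + 1.8402*s^2 - 10.3212*s + 3.888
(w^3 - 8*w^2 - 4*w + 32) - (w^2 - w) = w^3 - 9*w^2 - 3*w + 32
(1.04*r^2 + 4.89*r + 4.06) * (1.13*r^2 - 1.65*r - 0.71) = 1.1752*r^4 + 3.8097*r^3 - 4.2191*r^2 - 10.1709*r - 2.8826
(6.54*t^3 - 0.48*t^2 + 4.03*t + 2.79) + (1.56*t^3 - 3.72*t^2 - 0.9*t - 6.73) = 8.1*t^3 - 4.2*t^2 + 3.13*t - 3.94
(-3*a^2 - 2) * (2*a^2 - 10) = -6*a^4 + 26*a^2 + 20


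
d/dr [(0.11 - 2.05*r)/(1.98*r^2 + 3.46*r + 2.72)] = (4.059*r^2 - 0.4356*r - 5.9566)/(3.9204*r^4 + 13.7016*r^3 + 22.7428*r^2 + 18.8224*r + 7.3984)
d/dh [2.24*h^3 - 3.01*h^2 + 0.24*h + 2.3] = 6.72*h^2 - 6.02*h + 0.24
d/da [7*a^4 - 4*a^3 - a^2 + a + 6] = 28*a^3 - 12*a^2 - 2*a + 1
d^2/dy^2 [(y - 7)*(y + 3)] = 2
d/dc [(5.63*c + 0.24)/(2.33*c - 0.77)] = (3.768611 - 11.403719*c)/(2.33*c - 0.77)^3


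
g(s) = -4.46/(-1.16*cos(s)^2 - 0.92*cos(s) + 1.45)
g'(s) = -4.46*(-2.32*sin(s)*cos(s) - 0.92*sin(s))/(-1.16*cos(s)^2 - 0.92*cos(s) + 1.45)^2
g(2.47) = -3.06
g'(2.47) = -1.17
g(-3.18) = -3.68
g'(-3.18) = -0.16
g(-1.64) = -2.96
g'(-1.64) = -1.49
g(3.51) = -3.43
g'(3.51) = 1.18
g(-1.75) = -2.83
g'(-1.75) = -0.89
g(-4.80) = -3.28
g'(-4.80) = 2.70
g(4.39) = -2.74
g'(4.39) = -0.30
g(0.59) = 38.65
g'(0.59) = 530.61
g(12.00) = 29.27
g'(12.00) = -296.63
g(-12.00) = 29.27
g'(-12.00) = 296.63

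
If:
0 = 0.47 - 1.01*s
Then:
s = 0.47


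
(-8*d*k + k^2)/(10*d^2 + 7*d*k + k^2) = k*(-8*d + k)/(10*d^2 + 7*d*k + k^2)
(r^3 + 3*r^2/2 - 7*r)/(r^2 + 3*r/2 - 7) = r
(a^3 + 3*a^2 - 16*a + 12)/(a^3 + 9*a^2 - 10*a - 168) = (a^2 - 3*a + 2)/(a^2 + 3*a - 28)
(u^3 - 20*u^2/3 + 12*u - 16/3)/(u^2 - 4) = (3*u^2 - 14*u + 8)/(3*(u + 2))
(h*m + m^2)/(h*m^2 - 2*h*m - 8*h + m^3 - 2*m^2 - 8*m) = m/(m^2 - 2*m - 8)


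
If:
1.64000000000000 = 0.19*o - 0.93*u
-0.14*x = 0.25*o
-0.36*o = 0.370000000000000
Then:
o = -1.03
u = -1.97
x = 1.84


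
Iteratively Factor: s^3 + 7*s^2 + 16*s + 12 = (s + 2)*(s^2 + 5*s + 6) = (s + 2)*(s + 3)*(s + 2)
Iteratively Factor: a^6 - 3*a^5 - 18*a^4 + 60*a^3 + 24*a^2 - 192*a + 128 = (a + 4)*(a^5 - 7*a^4 + 10*a^3 + 20*a^2 - 56*a + 32) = (a - 4)*(a + 4)*(a^4 - 3*a^3 - 2*a^2 + 12*a - 8) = (a - 4)*(a - 2)*(a + 4)*(a^3 - a^2 - 4*a + 4) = (a - 4)*(a - 2)*(a + 2)*(a + 4)*(a^2 - 3*a + 2) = (a - 4)*(a - 2)*(a - 1)*(a + 2)*(a + 4)*(a - 2)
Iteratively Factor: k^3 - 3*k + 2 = (k - 1)*(k^2 + k - 2) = (k - 1)^2*(k + 2)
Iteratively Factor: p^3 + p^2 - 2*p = (p)*(p^2 + p - 2) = p*(p + 2)*(p - 1)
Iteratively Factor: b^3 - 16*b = (b + 4)*(b^2 - 4*b) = (b - 4)*(b + 4)*(b)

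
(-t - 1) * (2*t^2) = -2*t^3 - 2*t^2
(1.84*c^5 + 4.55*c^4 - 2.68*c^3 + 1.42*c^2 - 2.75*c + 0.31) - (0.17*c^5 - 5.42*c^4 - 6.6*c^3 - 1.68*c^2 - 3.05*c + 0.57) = 1.67*c^5 + 9.97*c^4 + 3.92*c^3 + 3.1*c^2 + 0.3*c - 0.26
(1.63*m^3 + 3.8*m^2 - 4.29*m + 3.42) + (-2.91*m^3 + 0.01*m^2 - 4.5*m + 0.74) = -1.28*m^3 + 3.81*m^2 - 8.79*m + 4.16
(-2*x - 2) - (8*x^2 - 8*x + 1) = -8*x^2 + 6*x - 3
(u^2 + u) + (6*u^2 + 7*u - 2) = 7*u^2 + 8*u - 2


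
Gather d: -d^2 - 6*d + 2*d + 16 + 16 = -d^2 - 4*d + 32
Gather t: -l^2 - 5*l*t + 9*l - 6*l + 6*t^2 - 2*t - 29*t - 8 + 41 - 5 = -l^2 + 3*l + 6*t^2 + t*(-5*l - 31) + 28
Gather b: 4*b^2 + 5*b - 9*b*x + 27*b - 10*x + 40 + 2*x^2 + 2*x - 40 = 4*b^2 + b*(32 - 9*x) + 2*x^2 - 8*x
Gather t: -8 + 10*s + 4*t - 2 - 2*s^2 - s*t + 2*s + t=-2*s^2 + 12*s + t*(5 - s) - 10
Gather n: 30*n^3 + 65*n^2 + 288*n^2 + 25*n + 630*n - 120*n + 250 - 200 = 30*n^3 + 353*n^2 + 535*n + 50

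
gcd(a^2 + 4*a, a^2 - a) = a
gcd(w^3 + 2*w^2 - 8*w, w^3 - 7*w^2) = w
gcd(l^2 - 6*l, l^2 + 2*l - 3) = 1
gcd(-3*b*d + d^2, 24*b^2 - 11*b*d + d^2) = 3*b - d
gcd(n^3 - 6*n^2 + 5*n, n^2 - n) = n^2 - n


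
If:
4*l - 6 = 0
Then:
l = 3/2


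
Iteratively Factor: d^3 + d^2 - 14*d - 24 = (d + 3)*(d^2 - 2*d - 8) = (d - 4)*(d + 3)*(d + 2)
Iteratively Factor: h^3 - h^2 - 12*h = (h + 3)*(h^2 - 4*h) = (h - 4)*(h + 3)*(h)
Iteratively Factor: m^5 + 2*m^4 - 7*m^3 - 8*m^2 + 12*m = (m)*(m^4 + 2*m^3 - 7*m^2 - 8*m + 12) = m*(m - 1)*(m^3 + 3*m^2 - 4*m - 12) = m*(m - 2)*(m - 1)*(m^2 + 5*m + 6) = m*(m - 2)*(m - 1)*(m + 2)*(m + 3)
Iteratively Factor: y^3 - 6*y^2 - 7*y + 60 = (y + 3)*(y^2 - 9*y + 20) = (y - 4)*(y + 3)*(y - 5)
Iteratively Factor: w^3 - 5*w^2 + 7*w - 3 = (w - 3)*(w^2 - 2*w + 1) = (w - 3)*(w - 1)*(w - 1)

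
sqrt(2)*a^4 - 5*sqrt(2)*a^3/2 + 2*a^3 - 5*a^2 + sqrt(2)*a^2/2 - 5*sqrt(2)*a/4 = a*(a - 5/2)*(a + sqrt(2)/2)*(sqrt(2)*a + 1)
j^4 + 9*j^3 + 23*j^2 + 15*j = j*(j + 1)*(j + 3)*(j + 5)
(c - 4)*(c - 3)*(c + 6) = c^3 - c^2 - 30*c + 72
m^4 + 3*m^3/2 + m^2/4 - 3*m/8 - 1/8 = (m - 1/2)*(m + 1/2)^2*(m + 1)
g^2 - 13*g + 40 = (g - 8)*(g - 5)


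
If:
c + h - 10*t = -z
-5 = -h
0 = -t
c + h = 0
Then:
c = -5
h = 5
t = 0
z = 0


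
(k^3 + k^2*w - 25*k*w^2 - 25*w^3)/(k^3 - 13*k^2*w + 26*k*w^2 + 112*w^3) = (k^3 + k^2*w - 25*k*w^2 - 25*w^3)/(k^3 - 13*k^2*w + 26*k*w^2 + 112*w^3)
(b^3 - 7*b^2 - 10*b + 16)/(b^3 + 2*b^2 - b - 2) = (b - 8)/(b + 1)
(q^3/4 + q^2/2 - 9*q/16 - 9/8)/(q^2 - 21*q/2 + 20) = (4*q^3 + 8*q^2 - 9*q - 18)/(8*(2*q^2 - 21*q + 40))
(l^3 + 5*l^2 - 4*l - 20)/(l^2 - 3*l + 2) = (l^2 + 7*l + 10)/(l - 1)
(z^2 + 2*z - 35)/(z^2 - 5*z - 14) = (-z^2 - 2*z + 35)/(-z^2 + 5*z + 14)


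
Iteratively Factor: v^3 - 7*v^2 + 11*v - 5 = (v - 1)*(v^2 - 6*v + 5) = (v - 1)^2*(v - 5)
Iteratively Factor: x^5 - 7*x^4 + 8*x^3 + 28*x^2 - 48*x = (x + 2)*(x^4 - 9*x^3 + 26*x^2 - 24*x) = (x - 3)*(x + 2)*(x^3 - 6*x^2 + 8*x) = (x - 4)*(x - 3)*(x + 2)*(x^2 - 2*x) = (x - 4)*(x - 3)*(x - 2)*(x + 2)*(x)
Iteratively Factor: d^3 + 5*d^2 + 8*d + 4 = (d + 2)*(d^2 + 3*d + 2) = (d + 2)^2*(d + 1)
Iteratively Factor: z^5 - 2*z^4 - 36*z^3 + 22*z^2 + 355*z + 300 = (z - 5)*(z^4 + 3*z^3 - 21*z^2 - 83*z - 60) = (z - 5)*(z + 1)*(z^3 + 2*z^2 - 23*z - 60) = (z - 5)^2*(z + 1)*(z^2 + 7*z + 12) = (z - 5)^2*(z + 1)*(z + 3)*(z + 4)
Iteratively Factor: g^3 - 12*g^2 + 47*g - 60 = (g - 3)*(g^2 - 9*g + 20) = (g - 5)*(g - 3)*(g - 4)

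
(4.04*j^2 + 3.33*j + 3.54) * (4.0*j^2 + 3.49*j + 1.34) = 16.16*j^4 + 27.4196*j^3 + 31.1953*j^2 + 16.8168*j + 4.7436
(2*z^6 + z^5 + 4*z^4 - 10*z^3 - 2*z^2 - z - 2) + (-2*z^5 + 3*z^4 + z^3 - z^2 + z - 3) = 2*z^6 - z^5 + 7*z^4 - 9*z^3 - 3*z^2 - 5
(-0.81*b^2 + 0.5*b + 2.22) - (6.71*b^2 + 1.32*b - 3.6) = -7.52*b^2 - 0.82*b + 5.82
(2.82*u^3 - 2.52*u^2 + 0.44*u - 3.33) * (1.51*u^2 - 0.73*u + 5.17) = 4.2582*u^5 - 5.8638*u^4 + 17.0834*u^3 - 18.3779*u^2 + 4.7057*u - 17.2161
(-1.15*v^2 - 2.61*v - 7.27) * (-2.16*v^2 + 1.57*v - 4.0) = 2.484*v^4 + 3.8321*v^3 + 16.2055*v^2 - 0.9739*v + 29.08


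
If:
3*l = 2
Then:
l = 2/3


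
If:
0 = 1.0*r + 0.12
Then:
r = -0.12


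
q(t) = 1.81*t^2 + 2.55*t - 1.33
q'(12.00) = 45.99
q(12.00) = 289.91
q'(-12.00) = -40.89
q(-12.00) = 228.71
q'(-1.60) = -3.24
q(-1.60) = -0.78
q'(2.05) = 9.97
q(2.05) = 11.50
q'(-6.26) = -20.11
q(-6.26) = 53.64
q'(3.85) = 16.49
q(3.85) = 35.32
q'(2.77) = 12.58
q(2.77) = 19.62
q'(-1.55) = -3.06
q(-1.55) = -0.93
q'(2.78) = 12.61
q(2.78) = 19.75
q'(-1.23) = -1.90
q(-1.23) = -1.73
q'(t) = 3.62*t + 2.55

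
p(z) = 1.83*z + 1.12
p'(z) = 1.83000000000000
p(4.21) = 8.82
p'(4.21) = 1.83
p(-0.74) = -0.23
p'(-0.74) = 1.83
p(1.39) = 3.66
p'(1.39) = 1.83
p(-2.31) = -3.11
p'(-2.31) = 1.83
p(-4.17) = -6.51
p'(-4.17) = 1.83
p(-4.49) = -7.10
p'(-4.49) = 1.83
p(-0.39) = 0.41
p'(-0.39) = 1.83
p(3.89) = 8.24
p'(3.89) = 1.83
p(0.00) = 1.12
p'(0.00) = 1.83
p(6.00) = 12.10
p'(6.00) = 1.83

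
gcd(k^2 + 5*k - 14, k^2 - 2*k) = k - 2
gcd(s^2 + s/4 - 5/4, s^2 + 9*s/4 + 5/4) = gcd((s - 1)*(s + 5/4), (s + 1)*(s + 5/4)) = s + 5/4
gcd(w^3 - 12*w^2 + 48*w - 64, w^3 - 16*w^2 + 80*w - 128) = w^2 - 8*w + 16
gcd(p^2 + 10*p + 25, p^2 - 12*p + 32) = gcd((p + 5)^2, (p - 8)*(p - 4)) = 1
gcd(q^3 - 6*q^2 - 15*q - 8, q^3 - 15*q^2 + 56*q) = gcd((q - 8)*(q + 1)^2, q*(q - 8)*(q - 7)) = q - 8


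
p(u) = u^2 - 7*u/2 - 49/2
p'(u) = 2*u - 7/2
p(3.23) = -25.37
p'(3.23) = 2.96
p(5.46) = -13.80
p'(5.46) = 7.42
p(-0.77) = -21.21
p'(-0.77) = -5.04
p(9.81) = 37.40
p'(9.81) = 16.12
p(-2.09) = -12.82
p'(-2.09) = -7.68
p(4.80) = -18.26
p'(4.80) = 6.10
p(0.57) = -26.17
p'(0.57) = -2.36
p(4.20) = -21.56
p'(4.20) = 4.90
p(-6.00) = 32.50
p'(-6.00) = -15.50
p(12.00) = 77.50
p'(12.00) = 20.50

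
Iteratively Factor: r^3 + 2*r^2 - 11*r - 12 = (r + 4)*(r^2 - 2*r - 3) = (r + 1)*(r + 4)*(r - 3)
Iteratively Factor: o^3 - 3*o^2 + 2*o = (o - 1)*(o^2 - 2*o) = (o - 2)*(o - 1)*(o)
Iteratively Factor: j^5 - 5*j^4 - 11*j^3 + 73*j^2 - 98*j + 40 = (j - 5)*(j^4 - 11*j^2 + 18*j - 8) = (j - 5)*(j - 1)*(j^3 + j^2 - 10*j + 8) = (j - 5)*(j - 1)*(j + 4)*(j^2 - 3*j + 2) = (j - 5)*(j - 2)*(j - 1)*(j + 4)*(j - 1)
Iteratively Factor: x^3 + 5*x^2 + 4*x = (x)*(x^2 + 5*x + 4) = x*(x + 1)*(x + 4)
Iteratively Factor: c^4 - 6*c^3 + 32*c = (c - 4)*(c^3 - 2*c^2 - 8*c) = (c - 4)*(c + 2)*(c^2 - 4*c) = c*(c - 4)*(c + 2)*(c - 4)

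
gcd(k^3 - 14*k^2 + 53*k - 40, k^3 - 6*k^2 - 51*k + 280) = k^2 - 13*k + 40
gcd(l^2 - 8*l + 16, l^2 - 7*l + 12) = l - 4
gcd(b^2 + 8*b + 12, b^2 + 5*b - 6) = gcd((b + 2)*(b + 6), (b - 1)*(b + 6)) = b + 6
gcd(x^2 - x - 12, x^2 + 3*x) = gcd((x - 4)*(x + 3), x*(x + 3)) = x + 3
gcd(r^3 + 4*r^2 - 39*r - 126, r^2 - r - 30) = r - 6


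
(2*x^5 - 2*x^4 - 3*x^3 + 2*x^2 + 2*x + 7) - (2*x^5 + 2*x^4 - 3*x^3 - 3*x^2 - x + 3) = -4*x^4 + 5*x^2 + 3*x + 4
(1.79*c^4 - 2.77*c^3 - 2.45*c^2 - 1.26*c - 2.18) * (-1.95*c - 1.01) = -3.4905*c^5 + 3.5936*c^4 + 7.5752*c^3 + 4.9315*c^2 + 5.5236*c + 2.2018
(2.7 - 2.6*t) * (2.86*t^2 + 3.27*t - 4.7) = -7.436*t^3 - 0.78*t^2 + 21.049*t - 12.69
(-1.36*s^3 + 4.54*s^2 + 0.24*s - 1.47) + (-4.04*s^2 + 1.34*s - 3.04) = -1.36*s^3 + 0.5*s^2 + 1.58*s - 4.51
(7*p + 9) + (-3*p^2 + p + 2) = -3*p^2 + 8*p + 11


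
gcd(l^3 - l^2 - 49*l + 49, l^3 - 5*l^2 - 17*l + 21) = l^2 - 8*l + 7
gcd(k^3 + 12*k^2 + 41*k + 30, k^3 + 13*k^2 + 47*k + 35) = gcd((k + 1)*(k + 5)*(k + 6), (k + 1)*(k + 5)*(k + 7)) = k^2 + 6*k + 5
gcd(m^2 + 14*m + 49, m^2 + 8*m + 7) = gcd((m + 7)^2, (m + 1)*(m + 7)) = m + 7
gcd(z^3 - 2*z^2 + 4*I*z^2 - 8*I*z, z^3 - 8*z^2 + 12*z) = z^2 - 2*z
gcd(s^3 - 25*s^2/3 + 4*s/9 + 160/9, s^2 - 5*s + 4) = 1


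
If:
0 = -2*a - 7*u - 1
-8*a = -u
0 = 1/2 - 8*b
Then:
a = -1/58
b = 1/16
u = -4/29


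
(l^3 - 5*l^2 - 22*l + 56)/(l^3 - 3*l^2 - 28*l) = (l - 2)/l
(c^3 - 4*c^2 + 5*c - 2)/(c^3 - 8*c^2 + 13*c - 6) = (c - 2)/(c - 6)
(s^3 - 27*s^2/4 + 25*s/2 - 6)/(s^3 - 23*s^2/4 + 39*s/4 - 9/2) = (s - 4)/(s - 3)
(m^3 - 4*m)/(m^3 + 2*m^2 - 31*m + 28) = m*(m^2 - 4)/(m^3 + 2*m^2 - 31*m + 28)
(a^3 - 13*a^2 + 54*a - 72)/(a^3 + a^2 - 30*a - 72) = (a^2 - 7*a + 12)/(a^2 + 7*a + 12)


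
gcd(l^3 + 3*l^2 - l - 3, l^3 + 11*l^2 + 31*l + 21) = l^2 + 4*l + 3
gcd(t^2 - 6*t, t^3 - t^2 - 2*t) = t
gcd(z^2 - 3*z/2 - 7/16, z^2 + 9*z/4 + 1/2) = z + 1/4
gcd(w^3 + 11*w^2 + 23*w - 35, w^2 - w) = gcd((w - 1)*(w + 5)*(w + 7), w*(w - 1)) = w - 1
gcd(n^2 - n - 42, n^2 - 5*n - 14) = n - 7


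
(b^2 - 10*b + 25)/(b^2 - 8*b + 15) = (b - 5)/(b - 3)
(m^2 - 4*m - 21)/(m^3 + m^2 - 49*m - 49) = (m + 3)/(m^2 + 8*m + 7)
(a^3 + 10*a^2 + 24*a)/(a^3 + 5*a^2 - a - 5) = a*(a^2 + 10*a + 24)/(a^3 + 5*a^2 - a - 5)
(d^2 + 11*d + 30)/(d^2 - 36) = (d + 5)/(d - 6)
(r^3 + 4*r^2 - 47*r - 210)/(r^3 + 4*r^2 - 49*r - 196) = (r^2 + 11*r + 30)/(r^2 + 11*r + 28)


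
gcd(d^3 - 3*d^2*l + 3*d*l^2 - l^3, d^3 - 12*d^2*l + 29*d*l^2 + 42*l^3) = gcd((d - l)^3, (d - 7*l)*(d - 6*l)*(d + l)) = 1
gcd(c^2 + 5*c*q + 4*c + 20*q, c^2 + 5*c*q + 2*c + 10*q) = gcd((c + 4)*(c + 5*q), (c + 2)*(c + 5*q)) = c + 5*q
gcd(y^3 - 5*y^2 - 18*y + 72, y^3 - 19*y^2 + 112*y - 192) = y - 3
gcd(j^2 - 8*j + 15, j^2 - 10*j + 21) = j - 3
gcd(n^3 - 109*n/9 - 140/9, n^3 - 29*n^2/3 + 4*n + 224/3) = n^2 - 5*n/3 - 28/3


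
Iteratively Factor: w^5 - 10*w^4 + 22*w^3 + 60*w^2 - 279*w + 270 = (w - 3)*(w^4 - 7*w^3 + w^2 + 63*w - 90) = (w - 3)*(w - 2)*(w^3 - 5*w^2 - 9*w + 45) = (w - 3)^2*(w - 2)*(w^2 - 2*w - 15) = (w - 3)^2*(w - 2)*(w + 3)*(w - 5)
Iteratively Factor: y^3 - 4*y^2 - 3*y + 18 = (y - 3)*(y^2 - y - 6) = (y - 3)*(y + 2)*(y - 3)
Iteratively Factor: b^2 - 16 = (b - 4)*(b + 4)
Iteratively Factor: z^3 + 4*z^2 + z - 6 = (z + 3)*(z^2 + z - 2) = (z - 1)*(z + 3)*(z + 2)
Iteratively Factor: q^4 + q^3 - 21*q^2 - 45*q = (q - 5)*(q^3 + 6*q^2 + 9*q) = q*(q - 5)*(q^2 + 6*q + 9) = q*(q - 5)*(q + 3)*(q + 3)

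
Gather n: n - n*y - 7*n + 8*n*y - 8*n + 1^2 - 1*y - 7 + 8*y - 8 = n*(7*y - 14) + 7*y - 14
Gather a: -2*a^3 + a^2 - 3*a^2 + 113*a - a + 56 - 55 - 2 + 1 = -2*a^3 - 2*a^2 + 112*a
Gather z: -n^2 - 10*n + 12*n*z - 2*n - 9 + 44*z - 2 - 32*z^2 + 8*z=-n^2 - 12*n - 32*z^2 + z*(12*n + 52) - 11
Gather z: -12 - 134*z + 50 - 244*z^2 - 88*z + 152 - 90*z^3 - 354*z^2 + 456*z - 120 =-90*z^3 - 598*z^2 + 234*z + 70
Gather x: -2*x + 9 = 9 - 2*x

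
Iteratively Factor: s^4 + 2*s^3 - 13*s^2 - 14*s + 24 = (s + 2)*(s^3 - 13*s + 12) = (s - 3)*(s + 2)*(s^2 + 3*s - 4) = (s - 3)*(s + 2)*(s + 4)*(s - 1)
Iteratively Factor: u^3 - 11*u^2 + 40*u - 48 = (u - 4)*(u^2 - 7*u + 12) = (u - 4)*(u - 3)*(u - 4)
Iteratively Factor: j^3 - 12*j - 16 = (j + 2)*(j^2 - 2*j - 8) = (j - 4)*(j + 2)*(j + 2)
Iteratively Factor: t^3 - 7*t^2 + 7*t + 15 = (t - 3)*(t^2 - 4*t - 5) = (t - 5)*(t - 3)*(t + 1)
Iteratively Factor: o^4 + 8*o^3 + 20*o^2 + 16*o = (o + 2)*(o^3 + 6*o^2 + 8*o) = (o + 2)^2*(o^2 + 4*o) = o*(o + 2)^2*(o + 4)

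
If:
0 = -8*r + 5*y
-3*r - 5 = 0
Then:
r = -5/3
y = -8/3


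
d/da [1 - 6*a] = -6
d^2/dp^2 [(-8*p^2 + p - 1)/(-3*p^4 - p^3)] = 4*(108*p^4 + 9*p^3 + 37*p^2 + 21*p + 3)/(p^5*(27*p^3 + 27*p^2 + 9*p + 1))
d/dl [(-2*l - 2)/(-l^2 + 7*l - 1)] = 2*(-l^2 - 2*l + 8)/(l^4 - 14*l^3 + 51*l^2 - 14*l + 1)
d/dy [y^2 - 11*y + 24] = 2*y - 11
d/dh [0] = 0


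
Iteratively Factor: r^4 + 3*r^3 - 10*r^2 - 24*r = (r + 2)*(r^3 + r^2 - 12*r) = r*(r + 2)*(r^2 + r - 12) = r*(r - 3)*(r + 2)*(r + 4)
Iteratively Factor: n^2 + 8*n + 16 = (n + 4)*(n + 4)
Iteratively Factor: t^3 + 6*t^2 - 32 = (t + 4)*(t^2 + 2*t - 8) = (t - 2)*(t + 4)*(t + 4)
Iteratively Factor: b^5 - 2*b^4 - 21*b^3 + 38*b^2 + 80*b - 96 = (b - 1)*(b^4 - b^3 - 22*b^2 + 16*b + 96) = (b - 1)*(b + 4)*(b^3 - 5*b^2 - 2*b + 24) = (b - 1)*(b + 2)*(b + 4)*(b^2 - 7*b + 12) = (b - 4)*(b - 1)*(b + 2)*(b + 4)*(b - 3)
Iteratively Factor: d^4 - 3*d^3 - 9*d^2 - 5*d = (d)*(d^3 - 3*d^2 - 9*d - 5) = d*(d + 1)*(d^2 - 4*d - 5) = d*(d - 5)*(d + 1)*(d + 1)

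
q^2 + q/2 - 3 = (q - 3/2)*(q + 2)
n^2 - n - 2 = (n - 2)*(n + 1)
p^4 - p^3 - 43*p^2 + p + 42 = (p - 7)*(p - 1)*(p + 1)*(p + 6)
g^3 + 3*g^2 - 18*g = g*(g - 3)*(g + 6)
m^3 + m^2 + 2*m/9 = m*(m + 1/3)*(m + 2/3)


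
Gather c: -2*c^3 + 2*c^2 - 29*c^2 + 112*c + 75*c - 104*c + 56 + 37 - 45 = -2*c^3 - 27*c^2 + 83*c + 48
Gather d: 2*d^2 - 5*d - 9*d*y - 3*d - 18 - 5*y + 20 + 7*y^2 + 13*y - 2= 2*d^2 + d*(-9*y - 8) + 7*y^2 + 8*y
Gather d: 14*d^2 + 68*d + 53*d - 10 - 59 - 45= 14*d^2 + 121*d - 114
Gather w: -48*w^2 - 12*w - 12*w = -48*w^2 - 24*w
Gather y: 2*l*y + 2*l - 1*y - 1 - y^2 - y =2*l - y^2 + y*(2*l - 2) - 1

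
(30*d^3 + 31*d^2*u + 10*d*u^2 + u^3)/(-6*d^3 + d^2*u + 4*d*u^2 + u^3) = (5*d + u)/(-d + u)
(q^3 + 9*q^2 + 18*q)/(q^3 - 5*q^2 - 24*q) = (q + 6)/(q - 8)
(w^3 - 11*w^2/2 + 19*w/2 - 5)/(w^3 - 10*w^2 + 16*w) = (2*w^2 - 7*w + 5)/(2*w*(w - 8))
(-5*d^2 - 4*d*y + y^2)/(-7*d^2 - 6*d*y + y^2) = (-5*d + y)/(-7*d + y)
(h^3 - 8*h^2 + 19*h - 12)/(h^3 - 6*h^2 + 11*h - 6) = (h - 4)/(h - 2)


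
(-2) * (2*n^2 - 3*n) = -4*n^2 + 6*n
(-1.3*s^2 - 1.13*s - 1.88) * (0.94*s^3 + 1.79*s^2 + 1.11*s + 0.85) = -1.222*s^5 - 3.3892*s^4 - 5.2329*s^3 - 5.7245*s^2 - 3.0473*s - 1.598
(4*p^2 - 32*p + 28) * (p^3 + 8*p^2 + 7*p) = 4*p^5 - 200*p^3 + 196*p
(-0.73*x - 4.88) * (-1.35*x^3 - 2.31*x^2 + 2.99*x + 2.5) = 0.9855*x^4 + 8.2743*x^3 + 9.0901*x^2 - 16.4162*x - 12.2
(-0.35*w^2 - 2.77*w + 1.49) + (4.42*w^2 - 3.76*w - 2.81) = 4.07*w^2 - 6.53*w - 1.32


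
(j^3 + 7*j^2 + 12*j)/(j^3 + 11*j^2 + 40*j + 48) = j/(j + 4)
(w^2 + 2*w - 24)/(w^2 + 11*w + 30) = (w - 4)/(w + 5)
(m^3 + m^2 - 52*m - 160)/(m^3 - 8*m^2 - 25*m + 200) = (m + 4)/(m - 5)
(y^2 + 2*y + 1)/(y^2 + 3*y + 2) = (y + 1)/(y + 2)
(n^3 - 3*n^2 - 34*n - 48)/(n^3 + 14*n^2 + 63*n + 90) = (n^2 - 6*n - 16)/(n^2 + 11*n + 30)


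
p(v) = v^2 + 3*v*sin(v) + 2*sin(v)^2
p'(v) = 3*v*cos(v) + 2*v + 4*sin(v)*cos(v) + 3*sin(v)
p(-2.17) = 11.45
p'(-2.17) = -1.28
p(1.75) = 10.16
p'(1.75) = 4.81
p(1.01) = 5.02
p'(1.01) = 7.97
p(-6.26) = 38.75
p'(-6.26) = -31.13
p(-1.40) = 8.04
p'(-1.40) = -7.14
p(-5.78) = 25.51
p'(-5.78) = -23.61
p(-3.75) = 8.29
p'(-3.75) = 1.57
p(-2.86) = 10.72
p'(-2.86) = 2.76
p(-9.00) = 92.47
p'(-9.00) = 6.87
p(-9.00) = 92.47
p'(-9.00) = 6.87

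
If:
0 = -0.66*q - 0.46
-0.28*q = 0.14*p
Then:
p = 1.39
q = -0.70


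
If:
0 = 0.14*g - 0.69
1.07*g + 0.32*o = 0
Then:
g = 4.93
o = -16.48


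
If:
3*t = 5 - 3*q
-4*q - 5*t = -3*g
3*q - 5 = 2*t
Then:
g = 20/9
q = 5/3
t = 0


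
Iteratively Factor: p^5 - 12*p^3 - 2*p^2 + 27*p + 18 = (p + 1)*(p^4 - p^3 - 11*p^2 + 9*p + 18) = (p + 1)^2*(p^3 - 2*p^2 - 9*p + 18) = (p - 2)*(p + 1)^2*(p^2 - 9) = (p - 3)*(p - 2)*(p + 1)^2*(p + 3)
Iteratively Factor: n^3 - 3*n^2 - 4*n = (n)*(n^2 - 3*n - 4) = n*(n + 1)*(n - 4)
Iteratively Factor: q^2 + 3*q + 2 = (q + 1)*(q + 2)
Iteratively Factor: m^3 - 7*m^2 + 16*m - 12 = (m - 2)*(m^2 - 5*m + 6) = (m - 3)*(m - 2)*(m - 2)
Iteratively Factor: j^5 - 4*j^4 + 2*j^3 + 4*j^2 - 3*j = (j - 1)*(j^4 - 3*j^3 - j^2 + 3*j) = (j - 1)^2*(j^3 - 2*j^2 - 3*j) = (j - 1)^2*(j + 1)*(j^2 - 3*j) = (j - 3)*(j - 1)^2*(j + 1)*(j)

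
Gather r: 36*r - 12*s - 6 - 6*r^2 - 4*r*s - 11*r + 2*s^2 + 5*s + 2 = -6*r^2 + r*(25 - 4*s) + 2*s^2 - 7*s - 4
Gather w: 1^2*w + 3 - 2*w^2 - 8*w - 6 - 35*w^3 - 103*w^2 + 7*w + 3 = -35*w^3 - 105*w^2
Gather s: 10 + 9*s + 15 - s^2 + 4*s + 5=-s^2 + 13*s + 30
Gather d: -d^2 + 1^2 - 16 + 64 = 49 - d^2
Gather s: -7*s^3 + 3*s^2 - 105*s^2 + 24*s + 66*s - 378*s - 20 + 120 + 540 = -7*s^3 - 102*s^2 - 288*s + 640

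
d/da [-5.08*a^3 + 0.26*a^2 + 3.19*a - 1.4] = -15.24*a^2 + 0.52*a + 3.19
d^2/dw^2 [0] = 0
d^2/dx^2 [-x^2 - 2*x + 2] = -2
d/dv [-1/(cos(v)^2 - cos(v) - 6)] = (1 - 2*cos(v))*sin(v)/(sin(v)^2 + cos(v) + 5)^2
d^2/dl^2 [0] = 0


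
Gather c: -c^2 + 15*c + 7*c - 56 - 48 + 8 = -c^2 + 22*c - 96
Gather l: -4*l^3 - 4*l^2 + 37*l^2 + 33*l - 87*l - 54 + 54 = -4*l^3 + 33*l^2 - 54*l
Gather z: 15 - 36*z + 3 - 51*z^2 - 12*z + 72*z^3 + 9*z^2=72*z^3 - 42*z^2 - 48*z + 18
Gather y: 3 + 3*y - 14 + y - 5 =4*y - 16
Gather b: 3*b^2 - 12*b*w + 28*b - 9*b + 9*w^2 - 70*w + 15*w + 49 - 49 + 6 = 3*b^2 + b*(19 - 12*w) + 9*w^2 - 55*w + 6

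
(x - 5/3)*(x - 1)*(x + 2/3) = x^3 - 2*x^2 - x/9 + 10/9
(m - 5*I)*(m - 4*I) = m^2 - 9*I*m - 20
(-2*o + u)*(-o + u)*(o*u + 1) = 2*o^3*u - 3*o^2*u^2 + 2*o^2 + o*u^3 - 3*o*u + u^2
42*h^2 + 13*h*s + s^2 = (6*h + s)*(7*h + s)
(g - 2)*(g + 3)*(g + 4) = g^3 + 5*g^2 - 2*g - 24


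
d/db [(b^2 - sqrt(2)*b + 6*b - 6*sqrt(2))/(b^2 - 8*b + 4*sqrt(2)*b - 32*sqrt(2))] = (-14*b^2 + 5*sqrt(2)*b^2 - 52*sqrt(2)*b - 240*sqrt(2) + 112)/(b^4 - 16*b^3 + 8*sqrt(2)*b^3 - 128*sqrt(2)*b^2 + 96*b^2 - 512*b + 512*sqrt(2)*b + 2048)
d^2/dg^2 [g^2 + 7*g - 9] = 2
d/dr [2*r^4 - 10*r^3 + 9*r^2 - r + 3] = 8*r^3 - 30*r^2 + 18*r - 1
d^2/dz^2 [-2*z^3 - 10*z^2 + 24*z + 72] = -12*z - 20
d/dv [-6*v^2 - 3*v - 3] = -12*v - 3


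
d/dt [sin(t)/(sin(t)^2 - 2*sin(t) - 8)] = (cos(t)^2 - 9)*cos(t)/((sin(t) - 4)^2*(sin(t) + 2)^2)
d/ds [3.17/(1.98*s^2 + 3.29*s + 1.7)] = (-12.5532*s - 10.4293)/(1.98*s^2 + 3.29*s + 1.7)^2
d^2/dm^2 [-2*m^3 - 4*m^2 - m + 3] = -12*m - 8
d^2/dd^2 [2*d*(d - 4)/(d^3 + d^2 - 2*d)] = 4*(d^3 - 12*d^2 - 6*d - 10)/(d^6 + 3*d^5 - 3*d^4 - 11*d^3 + 6*d^2 + 12*d - 8)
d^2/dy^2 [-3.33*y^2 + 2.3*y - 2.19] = -6.66000000000000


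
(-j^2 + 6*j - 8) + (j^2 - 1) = 6*j - 9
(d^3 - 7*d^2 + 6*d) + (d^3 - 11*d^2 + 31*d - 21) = 2*d^3 - 18*d^2 + 37*d - 21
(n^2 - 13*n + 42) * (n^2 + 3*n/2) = n^4 - 23*n^3/2 + 45*n^2/2 + 63*n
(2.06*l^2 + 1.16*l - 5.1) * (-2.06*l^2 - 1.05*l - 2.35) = -4.2436*l^4 - 4.5526*l^3 + 4.447*l^2 + 2.629*l + 11.985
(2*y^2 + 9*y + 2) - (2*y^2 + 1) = 9*y + 1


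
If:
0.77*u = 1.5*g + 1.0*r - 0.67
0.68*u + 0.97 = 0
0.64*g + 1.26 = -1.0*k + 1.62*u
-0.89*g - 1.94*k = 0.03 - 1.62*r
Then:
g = 2.98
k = -5.48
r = -4.91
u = -1.43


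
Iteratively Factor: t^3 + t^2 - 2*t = (t - 1)*(t^2 + 2*t) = t*(t - 1)*(t + 2)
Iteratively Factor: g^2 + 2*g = (g)*(g + 2)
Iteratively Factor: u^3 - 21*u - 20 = (u + 1)*(u^2 - u - 20) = (u - 5)*(u + 1)*(u + 4)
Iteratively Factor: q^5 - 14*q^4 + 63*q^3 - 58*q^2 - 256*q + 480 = (q - 4)*(q^4 - 10*q^3 + 23*q^2 + 34*q - 120) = (q - 4)^2*(q^3 - 6*q^2 - q + 30) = (q - 4)^2*(q - 3)*(q^2 - 3*q - 10) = (q - 5)*(q - 4)^2*(q - 3)*(q + 2)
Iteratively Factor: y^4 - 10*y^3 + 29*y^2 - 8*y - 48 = (y - 4)*(y^3 - 6*y^2 + 5*y + 12) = (y - 4)*(y + 1)*(y^2 - 7*y + 12) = (y - 4)*(y - 3)*(y + 1)*(y - 4)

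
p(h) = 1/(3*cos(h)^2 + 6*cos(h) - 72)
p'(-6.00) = 0.00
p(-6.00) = -0.02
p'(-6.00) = 0.00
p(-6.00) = -0.02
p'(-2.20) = -0.00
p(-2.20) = -0.01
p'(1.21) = 0.00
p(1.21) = -0.01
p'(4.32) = -0.00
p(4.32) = -0.01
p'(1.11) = 0.00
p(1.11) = -0.01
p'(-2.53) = -0.00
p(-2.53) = -0.01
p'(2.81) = 0.00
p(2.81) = -0.01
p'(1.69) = 0.00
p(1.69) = -0.01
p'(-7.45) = -0.00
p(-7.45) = -0.01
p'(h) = (6*sin(h)*cos(h) + 6*sin(h))/(3*cos(h)^2 + 6*cos(h) - 72)^2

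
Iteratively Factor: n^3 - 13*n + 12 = (n - 3)*(n^2 + 3*n - 4) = (n - 3)*(n + 4)*(n - 1)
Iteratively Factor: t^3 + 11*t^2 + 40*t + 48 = (t + 4)*(t^2 + 7*t + 12) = (t + 4)^2*(t + 3)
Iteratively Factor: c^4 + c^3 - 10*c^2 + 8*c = (c - 2)*(c^3 + 3*c^2 - 4*c) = (c - 2)*(c + 4)*(c^2 - c) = (c - 2)*(c - 1)*(c + 4)*(c)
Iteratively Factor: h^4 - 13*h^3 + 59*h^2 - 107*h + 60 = (h - 1)*(h^3 - 12*h^2 + 47*h - 60) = (h - 3)*(h - 1)*(h^2 - 9*h + 20) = (h - 5)*(h - 3)*(h - 1)*(h - 4)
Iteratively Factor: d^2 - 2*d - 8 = (d + 2)*(d - 4)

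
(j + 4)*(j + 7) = j^2 + 11*j + 28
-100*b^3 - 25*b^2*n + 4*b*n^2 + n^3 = (-5*b + n)*(4*b + n)*(5*b + n)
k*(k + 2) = k^2 + 2*k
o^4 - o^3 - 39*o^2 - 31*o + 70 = (o - 7)*(o - 1)*(o + 2)*(o + 5)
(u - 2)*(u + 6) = u^2 + 4*u - 12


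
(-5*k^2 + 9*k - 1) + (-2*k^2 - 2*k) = -7*k^2 + 7*k - 1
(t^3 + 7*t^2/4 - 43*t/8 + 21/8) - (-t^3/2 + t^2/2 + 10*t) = 3*t^3/2 + 5*t^2/4 - 123*t/8 + 21/8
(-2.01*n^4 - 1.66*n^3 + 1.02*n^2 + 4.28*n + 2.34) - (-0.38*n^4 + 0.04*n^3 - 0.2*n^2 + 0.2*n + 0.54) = -1.63*n^4 - 1.7*n^3 + 1.22*n^2 + 4.08*n + 1.8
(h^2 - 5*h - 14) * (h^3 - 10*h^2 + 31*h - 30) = h^5 - 15*h^4 + 67*h^3 - 45*h^2 - 284*h + 420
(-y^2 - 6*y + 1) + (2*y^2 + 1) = y^2 - 6*y + 2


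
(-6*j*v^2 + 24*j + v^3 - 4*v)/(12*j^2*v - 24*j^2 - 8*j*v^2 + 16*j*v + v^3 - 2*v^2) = (v + 2)/(-2*j + v)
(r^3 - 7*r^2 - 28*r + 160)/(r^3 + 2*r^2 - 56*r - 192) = (r^2 + r - 20)/(r^2 + 10*r + 24)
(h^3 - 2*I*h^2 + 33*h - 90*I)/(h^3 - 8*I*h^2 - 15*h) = (h + 6*I)/h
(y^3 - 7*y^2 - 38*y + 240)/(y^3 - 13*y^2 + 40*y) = (y + 6)/y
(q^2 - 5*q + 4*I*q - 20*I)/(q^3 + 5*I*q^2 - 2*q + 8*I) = (q - 5)/(q^2 + I*q + 2)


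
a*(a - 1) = a^2 - a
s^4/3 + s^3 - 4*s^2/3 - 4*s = s*(s/3 + 1)*(s - 2)*(s + 2)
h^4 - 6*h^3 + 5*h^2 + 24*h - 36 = (h - 3)^2*(h - 2)*(h + 2)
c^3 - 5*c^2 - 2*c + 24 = (c - 4)*(c - 3)*(c + 2)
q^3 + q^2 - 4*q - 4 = (q - 2)*(q + 1)*(q + 2)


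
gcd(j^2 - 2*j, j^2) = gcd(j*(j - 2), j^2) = j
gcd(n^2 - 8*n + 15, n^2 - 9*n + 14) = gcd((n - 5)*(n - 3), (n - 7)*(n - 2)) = 1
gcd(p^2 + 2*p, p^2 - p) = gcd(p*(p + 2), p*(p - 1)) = p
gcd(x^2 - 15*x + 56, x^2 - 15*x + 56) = x^2 - 15*x + 56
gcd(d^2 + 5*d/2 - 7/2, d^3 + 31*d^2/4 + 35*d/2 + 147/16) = d + 7/2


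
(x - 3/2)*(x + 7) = x^2 + 11*x/2 - 21/2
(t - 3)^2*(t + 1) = t^3 - 5*t^2 + 3*t + 9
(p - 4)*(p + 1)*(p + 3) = p^3 - 13*p - 12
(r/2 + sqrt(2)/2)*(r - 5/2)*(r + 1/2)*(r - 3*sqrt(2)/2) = r^4/2 - r^3 - sqrt(2)*r^3/4 - 17*r^2/8 + sqrt(2)*r^2/2 + 5*sqrt(2)*r/16 + 3*r + 15/8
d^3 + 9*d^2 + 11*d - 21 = (d - 1)*(d + 3)*(d + 7)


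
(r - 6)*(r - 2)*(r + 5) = r^3 - 3*r^2 - 28*r + 60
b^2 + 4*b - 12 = (b - 2)*(b + 6)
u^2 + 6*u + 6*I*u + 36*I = (u + 6)*(u + 6*I)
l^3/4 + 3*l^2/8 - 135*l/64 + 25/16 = (l/4 + 1)*(l - 5/4)^2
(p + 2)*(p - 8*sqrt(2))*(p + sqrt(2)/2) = p^3 - 15*sqrt(2)*p^2/2 + 2*p^2 - 15*sqrt(2)*p - 8*p - 16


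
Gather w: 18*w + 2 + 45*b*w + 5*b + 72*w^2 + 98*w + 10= 5*b + 72*w^2 + w*(45*b + 116) + 12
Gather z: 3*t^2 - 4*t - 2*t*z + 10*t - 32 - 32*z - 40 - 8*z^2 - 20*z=3*t^2 + 6*t - 8*z^2 + z*(-2*t - 52) - 72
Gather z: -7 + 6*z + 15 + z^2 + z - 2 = z^2 + 7*z + 6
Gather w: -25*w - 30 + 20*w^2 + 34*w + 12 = 20*w^2 + 9*w - 18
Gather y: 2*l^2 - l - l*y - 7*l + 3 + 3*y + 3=2*l^2 - 8*l + y*(3 - l) + 6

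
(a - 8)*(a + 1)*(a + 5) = a^3 - 2*a^2 - 43*a - 40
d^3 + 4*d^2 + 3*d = d*(d + 1)*(d + 3)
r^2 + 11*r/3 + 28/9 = (r + 4/3)*(r + 7/3)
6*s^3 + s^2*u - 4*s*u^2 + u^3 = (-3*s + u)*(-2*s + u)*(s + u)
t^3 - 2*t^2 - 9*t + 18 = (t - 3)*(t - 2)*(t + 3)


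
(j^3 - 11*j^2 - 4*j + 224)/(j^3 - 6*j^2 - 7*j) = (j^2 - 4*j - 32)/(j*(j + 1))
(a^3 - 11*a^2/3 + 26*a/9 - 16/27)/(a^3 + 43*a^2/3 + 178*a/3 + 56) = (27*a^3 - 99*a^2 + 78*a - 16)/(9*(3*a^3 + 43*a^2 + 178*a + 168))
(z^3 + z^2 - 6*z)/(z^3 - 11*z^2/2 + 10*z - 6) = 2*z*(z + 3)/(2*z^2 - 7*z + 6)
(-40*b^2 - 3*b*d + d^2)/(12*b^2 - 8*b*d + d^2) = (-40*b^2 - 3*b*d + d^2)/(12*b^2 - 8*b*d + d^2)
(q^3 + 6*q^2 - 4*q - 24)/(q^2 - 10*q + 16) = (q^2 + 8*q + 12)/(q - 8)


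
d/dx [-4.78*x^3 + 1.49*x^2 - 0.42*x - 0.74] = -14.34*x^2 + 2.98*x - 0.42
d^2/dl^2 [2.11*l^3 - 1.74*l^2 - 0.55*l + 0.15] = 12.66*l - 3.48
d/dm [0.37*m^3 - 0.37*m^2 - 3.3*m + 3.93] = 1.11*m^2 - 0.74*m - 3.3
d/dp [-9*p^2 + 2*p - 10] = 2 - 18*p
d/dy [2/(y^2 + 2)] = -4*y/(y^2 + 2)^2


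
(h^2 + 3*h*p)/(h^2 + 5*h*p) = (h + 3*p)/(h + 5*p)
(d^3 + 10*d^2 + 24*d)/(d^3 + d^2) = (d^2 + 10*d + 24)/(d*(d + 1))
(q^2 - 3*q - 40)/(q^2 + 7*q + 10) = (q - 8)/(q + 2)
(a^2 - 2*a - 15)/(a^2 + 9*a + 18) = (a - 5)/(a + 6)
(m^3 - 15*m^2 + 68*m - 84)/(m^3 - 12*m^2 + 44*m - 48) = (m - 7)/(m - 4)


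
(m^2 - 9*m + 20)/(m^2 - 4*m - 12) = (-m^2 + 9*m - 20)/(-m^2 + 4*m + 12)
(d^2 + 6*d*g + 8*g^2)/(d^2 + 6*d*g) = (d^2 + 6*d*g + 8*g^2)/(d*(d + 6*g))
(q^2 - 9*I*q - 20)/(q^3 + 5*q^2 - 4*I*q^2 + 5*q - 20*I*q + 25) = (q - 4*I)/(q^2 + q*(5 + I) + 5*I)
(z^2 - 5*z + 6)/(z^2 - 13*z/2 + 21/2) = 2*(z - 2)/(2*z - 7)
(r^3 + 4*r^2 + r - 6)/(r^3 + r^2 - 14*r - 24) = (r - 1)/(r - 4)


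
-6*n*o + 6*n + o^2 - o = (-6*n + o)*(o - 1)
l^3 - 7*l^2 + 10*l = l*(l - 5)*(l - 2)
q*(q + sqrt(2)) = q^2 + sqrt(2)*q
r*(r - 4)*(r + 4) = r^3 - 16*r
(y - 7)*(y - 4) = y^2 - 11*y + 28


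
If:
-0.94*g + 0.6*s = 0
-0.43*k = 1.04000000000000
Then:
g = 0.638297872340426*s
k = -2.42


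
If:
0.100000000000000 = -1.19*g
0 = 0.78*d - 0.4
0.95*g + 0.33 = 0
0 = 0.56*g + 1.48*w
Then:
No Solution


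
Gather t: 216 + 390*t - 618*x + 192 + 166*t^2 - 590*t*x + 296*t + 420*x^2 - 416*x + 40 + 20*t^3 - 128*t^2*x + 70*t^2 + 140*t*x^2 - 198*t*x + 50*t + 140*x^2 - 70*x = 20*t^3 + t^2*(236 - 128*x) + t*(140*x^2 - 788*x + 736) + 560*x^2 - 1104*x + 448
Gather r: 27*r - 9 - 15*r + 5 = 12*r - 4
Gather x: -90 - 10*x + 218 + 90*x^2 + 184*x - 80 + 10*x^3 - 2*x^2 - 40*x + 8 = 10*x^3 + 88*x^2 + 134*x + 56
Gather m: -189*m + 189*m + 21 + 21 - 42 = 0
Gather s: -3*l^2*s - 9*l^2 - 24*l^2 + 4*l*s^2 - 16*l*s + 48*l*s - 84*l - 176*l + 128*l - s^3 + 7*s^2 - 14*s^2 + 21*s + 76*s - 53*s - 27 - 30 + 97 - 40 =-33*l^2 - 132*l - s^3 + s^2*(4*l - 7) + s*(-3*l^2 + 32*l + 44)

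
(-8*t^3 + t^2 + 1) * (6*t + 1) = -48*t^4 - 2*t^3 + t^2 + 6*t + 1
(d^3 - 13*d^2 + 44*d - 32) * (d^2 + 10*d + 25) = d^5 - 3*d^4 - 61*d^3 + 83*d^2 + 780*d - 800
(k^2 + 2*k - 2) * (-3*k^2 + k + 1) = -3*k^4 - 5*k^3 + 9*k^2 - 2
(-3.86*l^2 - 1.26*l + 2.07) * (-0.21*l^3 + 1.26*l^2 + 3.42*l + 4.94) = 0.8106*l^5 - 4.599*l^4 - 15.2235*l^3 - 20.7694*l^2 + 0.855*l + 10.2258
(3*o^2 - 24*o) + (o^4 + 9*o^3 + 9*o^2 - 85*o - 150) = o^4 + 9*o^3 + 12*o^2 - 109*o - 150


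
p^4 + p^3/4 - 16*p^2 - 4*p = p*(p - 4)*(p + 1/4)*(p + 4)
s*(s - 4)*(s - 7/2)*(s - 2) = s^4 - 19*s^3/2 + 29*s^2 - 28*s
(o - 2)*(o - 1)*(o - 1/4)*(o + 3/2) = o^4 - 7*o^3/4 - 17*o^2/8 + 29*o/8 - 3/4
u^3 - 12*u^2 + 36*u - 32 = (u - 8)*(u - 2)^2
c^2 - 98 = (c - 7*sqrt(2))*(c + 7*sqrt(2))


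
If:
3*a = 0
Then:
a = 0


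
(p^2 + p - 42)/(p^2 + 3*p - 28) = (p - 6)/(p - 4)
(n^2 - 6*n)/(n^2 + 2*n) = (n - 6)/(n + 2)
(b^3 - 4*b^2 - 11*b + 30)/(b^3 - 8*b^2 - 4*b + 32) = (b^2 - 2*b - 15)/(b^2 - 6*b - 16)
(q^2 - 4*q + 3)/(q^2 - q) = (q - 3)/q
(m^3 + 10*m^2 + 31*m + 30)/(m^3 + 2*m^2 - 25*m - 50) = (m + 3)/(m - 5)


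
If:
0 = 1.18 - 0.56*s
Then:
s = 2.11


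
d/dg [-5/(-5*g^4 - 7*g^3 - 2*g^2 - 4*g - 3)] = 5*(-20*g^3 - 21*g^2 - 4*g - 4)/(5*g^4 + 7*g^3 + 2*g^2 + 4*g + 3)^2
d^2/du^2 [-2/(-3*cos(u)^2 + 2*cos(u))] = (-18*(1 - cos(2*u))^2 - 45*cos(u) - 22*cos(2*u) + 9*cos(3*u) + 66)/((3*cos(u) - 2)^3*cos(u)^3)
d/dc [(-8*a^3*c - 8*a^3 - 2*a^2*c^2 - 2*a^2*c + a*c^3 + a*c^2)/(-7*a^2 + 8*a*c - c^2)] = a*(56*a^4 + 28*a^3*c + 78*a^3 - 45*a^2*c^2 - 30*a^2*c + 16*a*c^3 + 6*a*c^2 - c^4)/(49*a^4 - 112*a^3*c + 78*a^2*c^2 - 16*a*c^3 + c^4)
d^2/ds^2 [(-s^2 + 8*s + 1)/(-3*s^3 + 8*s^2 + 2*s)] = 2*(9*s^6 - 216*s^5 + 540*s^4 - 384*s^3 - 174*s^2 - 48*s - 4)/(s^3*(27*s^6 - 216*s^5 + 522*s^4 - 224*s^3 - 348*s^2 - 96*s - 8))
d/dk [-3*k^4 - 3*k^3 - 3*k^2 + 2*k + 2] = -12*k^3 - 9*k^2 - 6*k + 2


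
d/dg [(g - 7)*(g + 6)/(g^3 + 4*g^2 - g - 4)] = (-(g - 7)*(g + 6)*(3*g^2 + 8*g - 1) + (2*g - 1)*(g^3 + 4*g^2 - g - 4))/(g^3 + 4*g^2 - g - 4)^2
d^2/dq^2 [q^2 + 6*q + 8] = 2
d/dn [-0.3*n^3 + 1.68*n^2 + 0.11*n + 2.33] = -0.9*n^2 + 3.36*n + 0.11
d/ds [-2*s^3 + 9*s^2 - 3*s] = -6*s^2 + 18*s - 3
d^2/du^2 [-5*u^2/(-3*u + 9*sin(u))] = (-5*u^3*sin(u) + 15*u^2*cos(2*u)/2 + 45*u^2/2 - 30*u*sin(2*u) - 15*cos(2*u) + 15)/(u - 3*sin(u))^3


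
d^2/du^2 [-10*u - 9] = 0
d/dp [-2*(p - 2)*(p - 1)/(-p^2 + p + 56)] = 4*(p^2 - 58*p + 85)/(p^4 - 2*p^3 - 111*p^2 + 112*p + 3136)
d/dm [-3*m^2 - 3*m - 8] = -6*m - 3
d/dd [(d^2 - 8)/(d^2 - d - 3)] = (-d^2 + 10*d - 8)/(d^4 - 2*d^3 - 5*d^2 + 6*d + 9)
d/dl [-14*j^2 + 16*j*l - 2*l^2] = 16*j - 4*l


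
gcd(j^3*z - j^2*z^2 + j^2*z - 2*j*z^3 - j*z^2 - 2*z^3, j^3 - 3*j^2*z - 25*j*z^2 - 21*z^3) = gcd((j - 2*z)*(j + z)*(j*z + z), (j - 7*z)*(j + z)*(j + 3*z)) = j + z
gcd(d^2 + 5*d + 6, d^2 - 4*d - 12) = d + 2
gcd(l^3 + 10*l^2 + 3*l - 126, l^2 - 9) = l - 3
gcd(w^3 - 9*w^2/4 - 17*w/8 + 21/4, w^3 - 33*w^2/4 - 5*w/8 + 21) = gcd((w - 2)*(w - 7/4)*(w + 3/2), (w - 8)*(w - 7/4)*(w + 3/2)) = w^2 - w/4 - 21/8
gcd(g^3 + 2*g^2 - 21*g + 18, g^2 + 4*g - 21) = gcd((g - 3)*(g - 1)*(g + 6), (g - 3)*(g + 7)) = g - 3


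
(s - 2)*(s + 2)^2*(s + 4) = s^4 + 6*s^3 + 4*s^2 - 24*s - 32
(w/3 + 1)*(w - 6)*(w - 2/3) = w^3/3 - 11*w^2/9 - 16*w/3 + 4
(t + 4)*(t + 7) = t^2 + 11*t + 28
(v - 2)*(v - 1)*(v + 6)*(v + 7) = v^4 + 10*v^3 + 5*v^2 - 100*v + 84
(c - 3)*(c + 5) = c^2 + 2*c - 15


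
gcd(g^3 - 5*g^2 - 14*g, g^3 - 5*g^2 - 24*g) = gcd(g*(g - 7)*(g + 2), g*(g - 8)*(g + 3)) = g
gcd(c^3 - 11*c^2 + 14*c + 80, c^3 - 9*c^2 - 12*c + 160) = c^2 - 13*c + 40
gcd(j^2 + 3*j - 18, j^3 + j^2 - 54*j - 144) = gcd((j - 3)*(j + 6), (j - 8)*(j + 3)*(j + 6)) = j + 6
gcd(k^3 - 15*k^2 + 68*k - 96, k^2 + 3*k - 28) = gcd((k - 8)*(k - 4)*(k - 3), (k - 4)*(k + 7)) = k - 4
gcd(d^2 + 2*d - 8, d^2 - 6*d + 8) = d - 2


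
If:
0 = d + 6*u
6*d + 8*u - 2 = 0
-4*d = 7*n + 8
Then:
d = 3/7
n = -68/49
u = -1/14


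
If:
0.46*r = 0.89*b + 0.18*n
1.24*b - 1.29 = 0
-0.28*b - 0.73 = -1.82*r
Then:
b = 1.04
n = -3.71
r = 0.56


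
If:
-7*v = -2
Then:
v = 2/7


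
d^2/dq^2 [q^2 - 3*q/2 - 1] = 2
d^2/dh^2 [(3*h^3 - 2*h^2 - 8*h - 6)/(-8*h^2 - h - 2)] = 2*(541*h^3 + 1038*h^2 - 276*h - 98)/(512*h^6 + 192*h^5 + 408*h^4 + 97*h^3 + 102*h^2 + 12*h + 8)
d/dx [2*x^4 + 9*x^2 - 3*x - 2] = 8*x^3 + 18*x - 3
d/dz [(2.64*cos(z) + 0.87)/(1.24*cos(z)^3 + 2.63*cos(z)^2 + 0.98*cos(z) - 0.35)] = (6.5472*cos(z)^3 + 10.1796*cos(z)^2 + 4.5762*cos(z) + 1.7766)*sin(z)/(1.5376*cos(z)^6 + 6.5224*cos(z)^5 + 9.3473*cos(z)^4 + 4.2868*cos(z)^3 - 0.8806*cos(z)^2 - 0.686*cos(z) + 0.1225)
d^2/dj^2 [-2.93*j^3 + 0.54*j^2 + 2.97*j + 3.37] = 1.08 - 17.58*j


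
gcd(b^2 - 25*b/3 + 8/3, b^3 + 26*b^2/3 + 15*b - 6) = b - 1/3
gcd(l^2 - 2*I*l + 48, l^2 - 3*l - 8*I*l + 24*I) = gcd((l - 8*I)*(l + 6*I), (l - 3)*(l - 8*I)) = l - 8*I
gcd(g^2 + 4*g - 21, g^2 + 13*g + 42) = g + 7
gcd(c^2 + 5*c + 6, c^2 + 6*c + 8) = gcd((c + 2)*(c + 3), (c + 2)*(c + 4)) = c + 2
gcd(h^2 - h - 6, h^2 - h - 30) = 1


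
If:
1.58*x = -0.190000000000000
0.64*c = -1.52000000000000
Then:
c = -2.38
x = -0.12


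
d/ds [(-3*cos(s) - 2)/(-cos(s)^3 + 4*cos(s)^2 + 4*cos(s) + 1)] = 16*(6*cos(s)^3 - 6*cos(s)^2 - 16*cos(s) - 5)*sin(s)/(16*sin(s)^2 - 13*cos(s) + cos(3*s) - 20)^2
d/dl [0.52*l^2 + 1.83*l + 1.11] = 1.04*l + 1.83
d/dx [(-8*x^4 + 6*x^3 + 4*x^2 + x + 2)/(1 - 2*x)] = (48*x^4 - 56*x^3 + 10*x^2 + 8*x + 5)/(4*x^2 - 4*x + 1)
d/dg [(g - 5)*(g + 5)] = 2*g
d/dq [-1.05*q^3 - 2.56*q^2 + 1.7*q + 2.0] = -3.15*q^2 - 5.12*q + 1.7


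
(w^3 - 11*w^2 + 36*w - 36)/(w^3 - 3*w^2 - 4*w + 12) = (w - 6)/(w + 2)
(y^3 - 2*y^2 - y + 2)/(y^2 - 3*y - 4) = (y^2 - 3*y + 2)/(y - 4)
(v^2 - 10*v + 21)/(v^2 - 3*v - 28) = (v - 3)/(v + 4)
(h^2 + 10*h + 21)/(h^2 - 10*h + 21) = (h^2 + 10*h + 21)/(h^2 - 10*h + 21)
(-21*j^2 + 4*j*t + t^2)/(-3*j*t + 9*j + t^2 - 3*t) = (7*j + t)/(t - 3)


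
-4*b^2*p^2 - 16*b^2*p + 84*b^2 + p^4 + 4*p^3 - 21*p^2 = (-2*b + p)*(2*b + p)*(p - 3)*(p + 7)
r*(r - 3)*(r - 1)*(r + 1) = r^4 - 3*r^3 - r^2 + 3*r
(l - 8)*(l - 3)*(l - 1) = l^3 - 12*l^2 + 35*l - 24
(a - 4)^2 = a^2 - 8*a + 16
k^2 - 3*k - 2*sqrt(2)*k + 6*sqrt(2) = (k - 3)*(k - 2*sqrt(2))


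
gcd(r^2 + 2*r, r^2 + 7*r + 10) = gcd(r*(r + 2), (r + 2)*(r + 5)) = r + 2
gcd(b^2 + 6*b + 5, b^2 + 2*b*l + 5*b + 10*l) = b + 5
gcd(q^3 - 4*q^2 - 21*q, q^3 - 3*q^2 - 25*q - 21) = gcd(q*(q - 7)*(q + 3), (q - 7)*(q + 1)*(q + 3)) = q^2 - 4*q - 21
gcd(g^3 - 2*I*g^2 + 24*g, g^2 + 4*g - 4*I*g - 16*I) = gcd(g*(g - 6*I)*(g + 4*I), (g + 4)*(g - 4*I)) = 1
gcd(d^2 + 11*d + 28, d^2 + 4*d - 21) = d + 7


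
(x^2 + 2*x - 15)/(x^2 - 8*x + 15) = (x + 5)/(x - 5)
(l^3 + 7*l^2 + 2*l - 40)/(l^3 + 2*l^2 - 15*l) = (l^2 + 2*l - 8)/(l*(l - 3))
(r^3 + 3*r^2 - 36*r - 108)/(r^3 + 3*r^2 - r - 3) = (r^2 - 36)/(r^2 - 1)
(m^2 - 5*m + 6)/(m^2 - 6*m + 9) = (m - 2)/(m - 3)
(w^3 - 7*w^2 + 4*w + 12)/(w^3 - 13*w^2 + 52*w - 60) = (w + 1)/(w - 5)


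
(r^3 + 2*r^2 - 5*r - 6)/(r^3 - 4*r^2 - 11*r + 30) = (r + 1)/(r - 5)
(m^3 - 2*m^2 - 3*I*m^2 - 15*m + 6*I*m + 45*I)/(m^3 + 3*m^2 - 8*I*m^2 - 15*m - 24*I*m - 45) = (m - 5)/(m - 5*I)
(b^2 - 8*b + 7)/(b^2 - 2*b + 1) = (b - 7)/(b - 1)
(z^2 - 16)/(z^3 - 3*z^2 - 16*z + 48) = 1/(z - 3)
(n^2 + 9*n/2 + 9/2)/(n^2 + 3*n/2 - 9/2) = (2*n + 3)/(2*n - 3)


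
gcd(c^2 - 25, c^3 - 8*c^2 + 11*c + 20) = c - 5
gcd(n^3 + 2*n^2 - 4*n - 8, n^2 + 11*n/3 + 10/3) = n + 2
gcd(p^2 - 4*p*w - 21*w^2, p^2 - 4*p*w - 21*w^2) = p^2 - 4*p*w - 21*w^2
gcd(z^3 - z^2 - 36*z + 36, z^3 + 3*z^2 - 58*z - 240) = z + 6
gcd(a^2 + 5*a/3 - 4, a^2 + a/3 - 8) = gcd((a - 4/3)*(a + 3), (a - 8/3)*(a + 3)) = a + 3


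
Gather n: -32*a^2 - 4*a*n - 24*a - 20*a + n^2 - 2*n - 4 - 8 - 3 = -32*a^2 - 44*a + n^2 + n*(-4*a - 2) - 15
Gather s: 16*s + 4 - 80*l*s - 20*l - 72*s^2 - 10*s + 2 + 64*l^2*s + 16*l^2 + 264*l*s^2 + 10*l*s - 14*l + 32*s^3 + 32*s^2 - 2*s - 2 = 16*l^2 - 34*l + 32*s^3 + s^2*(264*l - 40) + s*(64*l^2 - 70*l + 4) + 4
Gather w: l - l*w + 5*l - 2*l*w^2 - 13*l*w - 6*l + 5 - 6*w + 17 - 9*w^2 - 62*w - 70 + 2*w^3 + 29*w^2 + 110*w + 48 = 2*w^3 + w^2*(20 - 2*l) + w*(42 - 14*l)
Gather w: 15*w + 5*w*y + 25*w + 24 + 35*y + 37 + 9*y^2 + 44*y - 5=w*(5*y + 40) + 9*y^2 + 79*y + 56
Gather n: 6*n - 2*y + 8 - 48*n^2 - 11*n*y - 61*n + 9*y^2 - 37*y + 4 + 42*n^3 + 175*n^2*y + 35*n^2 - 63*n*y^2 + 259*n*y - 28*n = 42*n^3 + n^2*(175*y - 13) + n*(-63*y^2 + 248*y - 83) + 9*y^2 - 39*y + 12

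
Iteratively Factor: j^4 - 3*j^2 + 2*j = (j + 2)*(j^3 - 2*j^2 + j) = (j - 1)*(j + 2)*(j^2 - j) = j*(j - 1)*(j + 2)*(j - 1)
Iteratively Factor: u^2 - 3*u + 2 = (u - 2)*(u - 1)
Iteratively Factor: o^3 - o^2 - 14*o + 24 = (o - 2)*(o^2 + o - 12) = (o - 3)*(o - 2)*(o + 4)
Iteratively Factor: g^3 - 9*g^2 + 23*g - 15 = (g - 5)*(g^2 - 4*g + 3) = (g - 5)*(g - 1)*(g - 3)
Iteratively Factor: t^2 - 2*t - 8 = (t + 2)*(t - 4)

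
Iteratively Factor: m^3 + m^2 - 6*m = (m + 3)*(m^2 - 2*m) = (m - 2)*(m + 3)*(m)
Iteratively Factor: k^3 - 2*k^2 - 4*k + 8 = (k + 2)*(k^2 - 4*k + 4) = (k - 2)*(k + 2)*(k - 2)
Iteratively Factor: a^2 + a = (a + 1)*(a)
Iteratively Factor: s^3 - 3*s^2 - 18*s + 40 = (s - 5)*(s^2 + 2*s - 8) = (s - 5)*(s + 4)*(s - 2)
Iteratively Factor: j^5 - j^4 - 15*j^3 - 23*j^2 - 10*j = (j + 1)*(j^4 - 2*j^3 - 13*j^2 - 10*j) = (j - 5)*(j + 1)*(j^3 + 3*j^2 + 2*j) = j*(j - 5)*(j + 1)*(j^2 + 3*j + 2) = j*(j - 5)*(j + 1)^2*(j + 2)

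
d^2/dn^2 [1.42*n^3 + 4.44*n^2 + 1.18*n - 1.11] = 8.52*n + 8.88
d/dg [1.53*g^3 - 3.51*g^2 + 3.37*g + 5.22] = 4.59*g^2 - 7.02*g + 3.37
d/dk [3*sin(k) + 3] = 3*cos(k)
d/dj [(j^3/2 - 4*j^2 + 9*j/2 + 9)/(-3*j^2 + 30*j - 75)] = (-j^3 + 15*j^2 - 71*j + 81)/(6*(j^3 - 15*j^2 + 75*j - 125))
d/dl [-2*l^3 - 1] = -6*l^2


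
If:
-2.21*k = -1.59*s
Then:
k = 0.719457013574661*s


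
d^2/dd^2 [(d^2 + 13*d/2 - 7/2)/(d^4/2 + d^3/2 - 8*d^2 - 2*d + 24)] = 4*(3*d^8 + 42*d^7 + 34*d^6 - 321*d^5 - 315*d^4 - 1354*d^3 - 1206*d^2 + 14808*d + 808)/(d^12 + 3*d^11 - 45*d^10 - 107*d^9 + 840*d^8 + 1428*d^7 - 8128*d^6 - 8784*d^5 + 41856*d^4 + 25280*d^3 - 108288*d^2 - 27648*d + 110592)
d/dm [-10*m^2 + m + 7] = 1 - 20*m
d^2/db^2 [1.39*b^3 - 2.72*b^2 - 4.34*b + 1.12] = 8.34*b - 5.44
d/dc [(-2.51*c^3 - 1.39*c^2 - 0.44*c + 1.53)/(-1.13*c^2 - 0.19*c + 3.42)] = (2.8363*c^4 + 0.953799999999999*c^3 - 25.9857*c^2 - 6.0498*c - 1.2141)/(1.2769*c^4 + 0.4294*c^3 - 7.6931*c^2 - 1.2996*c + 11.6964)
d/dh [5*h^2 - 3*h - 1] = 10*h - 3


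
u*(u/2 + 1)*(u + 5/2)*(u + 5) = u^4/2 + 19*u^3/4 + 55*u^2/4 + 25*u/2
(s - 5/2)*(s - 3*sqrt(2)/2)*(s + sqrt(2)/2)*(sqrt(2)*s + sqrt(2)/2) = sqrt(2)*s^4 - 2*sqrt(2)*s^3 - 2*s^3 - 11*sqrt(2)*s^2/4 + 4*s^2 + 5*s/2 + 3*sqrt(2)*s + 15*sqrt(2)/8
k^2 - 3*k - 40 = (k - 8)*(k + 5)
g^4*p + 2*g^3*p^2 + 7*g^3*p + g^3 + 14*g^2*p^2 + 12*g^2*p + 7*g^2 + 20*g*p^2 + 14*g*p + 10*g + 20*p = (g + 2)*(g + 5)*(g + 2*p)*(g*p + 1)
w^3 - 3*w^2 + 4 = (w - 2)^2*(w + 1)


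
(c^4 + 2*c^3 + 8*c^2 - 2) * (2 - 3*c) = -3*c^5 - 4*c^4 - 20*c^3 + 16*c^2 + 6*c - 4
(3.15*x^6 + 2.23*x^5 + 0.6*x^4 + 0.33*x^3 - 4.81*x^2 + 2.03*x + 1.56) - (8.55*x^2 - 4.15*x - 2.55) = 3.15*x^6 + 2.23*x^5 + 0.6*x^4 + 0.33*x^3 - 13.36*x^2 + 6.18*x + 4.11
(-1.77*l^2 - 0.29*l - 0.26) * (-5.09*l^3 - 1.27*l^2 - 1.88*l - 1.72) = 9.0093*l^5 + 3.724*l^4 + 5.0193*l^3 + 3.9198*l^2 + 0.9876*l + 0.4472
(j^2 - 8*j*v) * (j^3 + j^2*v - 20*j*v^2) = j^5 - 7*j^4*v - 28*j^3*v^2 + 160*j^2*v^3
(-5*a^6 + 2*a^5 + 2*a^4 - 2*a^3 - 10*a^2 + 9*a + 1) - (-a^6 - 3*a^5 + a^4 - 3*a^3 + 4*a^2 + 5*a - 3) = -4*a^6 + 5*a^5 + a^4 + a^3 - 14*a^2 + 4*a + 4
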